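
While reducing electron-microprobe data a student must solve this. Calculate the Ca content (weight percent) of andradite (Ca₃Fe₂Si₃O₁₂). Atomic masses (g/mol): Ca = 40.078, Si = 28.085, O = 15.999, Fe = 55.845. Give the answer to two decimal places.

Molar mass of Ca₃Fe₂Si₃O₁₂: 3×40.078 + 2×55.845 + 3×28.085 + 12×15.999 = 508.167 g/mol.
Mass of Ca per formula unit: 3 × 40.078 = 120.234 g.
Weight fraction Ca = 120.234 / 508.167 = 0.2366.

23.66 weight percent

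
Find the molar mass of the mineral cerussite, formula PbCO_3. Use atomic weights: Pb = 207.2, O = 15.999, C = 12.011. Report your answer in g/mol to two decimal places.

267.21 g/mol

The formula mass is the sum 1·207.2 + 1·12.011 + 3·15.999.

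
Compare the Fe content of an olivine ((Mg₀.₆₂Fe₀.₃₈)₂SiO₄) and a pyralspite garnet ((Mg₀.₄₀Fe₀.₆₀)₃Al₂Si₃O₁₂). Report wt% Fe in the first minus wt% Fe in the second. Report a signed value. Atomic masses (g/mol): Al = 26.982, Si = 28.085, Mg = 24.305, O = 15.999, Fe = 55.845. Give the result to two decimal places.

Fe in (Mg₀.₆₂Fe₀.₃₈)₂SiO₄: molar mass 164.661 g/mol; 0.76×55.845 = 42.442 g → 25.78 wt%.
Fe in (Mg₀.₄₀Fe₀.₆₀)₃Al₂Si₃O₁₂: molar mass 459.894 g/mol; 1.80×55.845 = 100.521 g → 21.86 wt%.
Difference = 25.78 − 21.86 = 3.92 percentage points.

3.92 percentage points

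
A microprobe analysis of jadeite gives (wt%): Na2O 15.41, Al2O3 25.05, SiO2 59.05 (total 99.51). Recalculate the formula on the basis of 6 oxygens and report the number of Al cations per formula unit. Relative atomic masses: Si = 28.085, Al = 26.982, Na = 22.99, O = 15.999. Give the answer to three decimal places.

Na2O (M=61.979): mol = 0.24863; Na = 0.49726, O = 0.24863.
Al2O3 (M=101.961): mol = 0.24568; Al = 0.49136, O = 0.73704.
SiO2 (M=60.083): mol = 0.98281; Si = 0.98281, O = 1.96562.
ΣO = 2.95129; factor = 6/ΣO = 2.03301.
Al apfu = 0.49136 × 2.03301 = 0.999.

0.999 Al apfu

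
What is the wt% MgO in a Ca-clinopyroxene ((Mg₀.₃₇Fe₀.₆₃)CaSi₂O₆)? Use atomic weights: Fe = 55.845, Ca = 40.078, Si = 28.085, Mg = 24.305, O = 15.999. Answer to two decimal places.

Formula mass = 236.417 g/mol.
0.37 Mg → 0.3700 mol MgO per formula unit; M(MgO) = 40.304, so MgO mass = 14.912 g.
14.912/236.417 × 100 = 6.31 wt%.

6.31 wt%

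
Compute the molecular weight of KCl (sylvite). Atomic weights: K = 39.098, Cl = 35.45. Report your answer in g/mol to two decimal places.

74.55 g/mol

K: 1 × 39.098 = 39.0980
Cl: 1 × 35.45 = 35.4500
Summing the contributions gives the formula mass.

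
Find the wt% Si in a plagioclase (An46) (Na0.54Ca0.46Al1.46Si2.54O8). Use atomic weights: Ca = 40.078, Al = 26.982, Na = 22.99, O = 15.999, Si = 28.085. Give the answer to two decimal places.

26.46 mass %

Formula mass = 0.54·22.99 + 0.46·40.078 + 1.46·26.982 + 2.54·28.085 + 8·15.999 = 269.572 g/mol, of which 71.336 g is Si.
So Si makes up 71.336/269.572 = 0.2646 of the mass, i.e. 26.46%.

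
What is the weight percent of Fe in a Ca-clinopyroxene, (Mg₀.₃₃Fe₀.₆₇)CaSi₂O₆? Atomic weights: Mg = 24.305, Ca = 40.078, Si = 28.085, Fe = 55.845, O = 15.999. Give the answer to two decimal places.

15.74 wt%

Molar mass of (Mg₀.₃₃Fe₀.₆₇)CaSi₂O₆: 0.33·24.305 + 0.67·55.845 + 1·40.078 + 2·28.085 + 6·15.999 = 237.679 g/mol.
Mass of Fe per formula unit: 0.67 × 55.845 = 37.416 g.
Weight fraction Fe = 37.416 / 237.679 = 0.1574.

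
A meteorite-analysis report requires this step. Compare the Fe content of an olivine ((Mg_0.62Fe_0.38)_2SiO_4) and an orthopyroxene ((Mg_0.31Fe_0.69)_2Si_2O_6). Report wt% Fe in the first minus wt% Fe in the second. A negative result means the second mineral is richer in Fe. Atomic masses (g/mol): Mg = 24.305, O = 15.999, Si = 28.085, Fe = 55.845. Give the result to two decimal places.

-5.77 percentage points

M((Mg_0.62Fe_0.38)_2SiO_4) = 164.661 g/mol, so wt% Fe = 42.442/164.661 × 100 = 25.78%.
M((Mg_0.31Fe_0.69)_2Si_2O_6) = 244.299 g/mol, so wt% Fe = 77.066/244.299 × 100 = 31.55%.
25.78 − 31.55 = -5.77 pp.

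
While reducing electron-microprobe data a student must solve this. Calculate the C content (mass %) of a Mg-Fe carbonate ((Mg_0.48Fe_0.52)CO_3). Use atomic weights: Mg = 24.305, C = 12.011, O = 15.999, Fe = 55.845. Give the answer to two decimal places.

Formula mass = 0.48·24.305 + 0.52·55.845 + 1·12.011 + 3·15.999 = 100.714 g/mol, of which 12.011 g is C.
So C makes up 12.011/100.714 = 0.1193 of the mass, i.e. 11.93%.

11.93 mass %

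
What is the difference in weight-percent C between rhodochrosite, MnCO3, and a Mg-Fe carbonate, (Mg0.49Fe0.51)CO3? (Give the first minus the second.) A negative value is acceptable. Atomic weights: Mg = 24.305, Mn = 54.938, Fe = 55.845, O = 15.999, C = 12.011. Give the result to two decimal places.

-1.51 percentage points

First mineral: 12.011 g C in 114.946 g formula = 10.45 wt% C.
Second mineral: 12.011 g C in 100.398 g formula = 11.96 wt% C.
10.45% − 11.96% gives a difference of -1.51 percentage points.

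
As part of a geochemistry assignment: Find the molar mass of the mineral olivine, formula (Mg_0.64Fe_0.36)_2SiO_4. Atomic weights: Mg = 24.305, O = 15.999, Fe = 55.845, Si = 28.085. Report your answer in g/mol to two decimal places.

163.40 g/mol

M = 1.28(24.305) + 0.72(55.845) + 1(28.085) + 4(15.999)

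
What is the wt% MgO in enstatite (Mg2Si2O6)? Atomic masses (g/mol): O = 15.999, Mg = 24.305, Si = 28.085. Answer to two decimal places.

40.15 wt%

Molar mass of Mg2Si2O6 = 2×24.305 + 2×28.085 + 6×15.999 = 200.774 g/mol.
Each formula unit contains 2 Mg, equivalent to 2/1 = 2.0000 mol MgO.
M(MgO) = 1×24.305 + 1×15.999 = 40.304 g/mol.
Mass of MgO per formula unit = 2.0000 × 40.304 = 80.608 g.
MgO wt% = 80.608 / 200.774 × 100 = 40.15%.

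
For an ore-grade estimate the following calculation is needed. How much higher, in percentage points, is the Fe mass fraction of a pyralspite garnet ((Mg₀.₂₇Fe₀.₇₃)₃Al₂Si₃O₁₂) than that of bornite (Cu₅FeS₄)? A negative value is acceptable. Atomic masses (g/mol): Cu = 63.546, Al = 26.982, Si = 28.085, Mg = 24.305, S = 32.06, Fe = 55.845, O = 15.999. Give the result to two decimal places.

Fe in (Mg₀.₂₇Fe₀.₇₃)₃Al₂Si₃O₁₂: molar mass 472.195 g/mol; 2.19×55.845 = 122.301 g → 25.90 wt%.
Fe in Cu₅FeS₄: molar mass 501.815 g/mol; 1×55.845 = 55.845 g → 11.13 wt%.
Difference = 25.90 − 11.13 = 14.77 percentage points.

14.77 percentage points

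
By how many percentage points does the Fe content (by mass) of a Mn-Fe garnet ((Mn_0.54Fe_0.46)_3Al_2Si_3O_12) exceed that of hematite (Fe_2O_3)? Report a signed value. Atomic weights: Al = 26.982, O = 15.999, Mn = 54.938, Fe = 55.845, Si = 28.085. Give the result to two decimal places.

-54.41 percentage points

M((Mn_0.54Fe_0.46)_3Al_2Si_3O_12) = 496.273 g/mol, so wt% Fe = 77.066/496.273 × 100 = 15.53%.
M(Fe_2O_3) = 159.687 g/mol, so wt% Fe = 111.690/159.687 × 100 = 69.94%.
15.53 − 69.94 = -54.41 pp.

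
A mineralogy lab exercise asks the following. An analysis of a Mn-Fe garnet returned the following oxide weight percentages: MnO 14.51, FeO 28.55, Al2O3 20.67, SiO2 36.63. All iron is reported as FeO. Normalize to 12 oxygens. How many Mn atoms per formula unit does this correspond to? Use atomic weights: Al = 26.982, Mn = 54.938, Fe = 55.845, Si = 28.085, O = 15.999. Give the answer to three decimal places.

14.51 wt% MnO ÷ 70.937 g/mol = 0.20455 mol, giving 0.20455 Mn and 0.20455 O.
28.55 wt% FeO ÷ 71.844 g/mol = 0.39739 mol, giving 0.39739 Fe and 0.39739 O.
20.67 wt% Al2O3 ÷ 101.961 g/mol = 0.20272 mol, giving 0.40544 Al and 0.60816 O.
36.63 wt% SiO2 ÷ 60.083 g/mol = 0.60966 mol, giving 0.60966 Si and 1.21932 O.
Oxygen sums to 2.42942; scaling by 12/2.42942 = 4.93945 puts the formula on 12 O.
Mn: 0.20455 × 4.93945 = 1.010 atoms per formula unit.

1.010 Mn apfu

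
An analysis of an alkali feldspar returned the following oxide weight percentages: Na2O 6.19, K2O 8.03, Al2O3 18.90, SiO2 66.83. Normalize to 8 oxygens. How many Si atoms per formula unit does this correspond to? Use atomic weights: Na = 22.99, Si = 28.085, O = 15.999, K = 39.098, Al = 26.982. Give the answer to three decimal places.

6.19 wt% Na2O ÷ 61.979 g/mol = 0.09987 mol, giving 0.19974 Na and 0.09987 O.
8.03 wt% K2O ÷ 94.195 g/mol = 0.08525 mol, giving 0.17050 K and 0.08525 O.
18.90 wt% Al2O3 ÷ 101.961 g/mol = 0.18536 mol, giving 0.37072 Al and 0.55608 O.
66.83 wt% SiO2 ÷ 60.083 g/mol = 1.11229 mol, giving 1.11229 Si and 2.22458 O.
Oxygen sums to 2.96578; scaling by 8/2.96578 = 2.69744 puts the formula on 8 O.
Si: 1.11229 × 2.69744 = 3.000 atoms per formula unit.

3.000 Si apfu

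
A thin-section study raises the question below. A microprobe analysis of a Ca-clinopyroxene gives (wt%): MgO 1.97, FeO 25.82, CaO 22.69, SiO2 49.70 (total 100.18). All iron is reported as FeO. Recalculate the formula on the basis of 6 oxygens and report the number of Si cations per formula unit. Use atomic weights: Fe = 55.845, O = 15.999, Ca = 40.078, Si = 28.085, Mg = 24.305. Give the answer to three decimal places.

2.012 Si apfu

MgO (M=40.304): mol = 0.04888; Mg = 0.04888, O = 0.04888.
FeO (M=71.844): mol = 0.35939; Fe = 0.35939, O = 0.35939.
CaO (M=56.077): mol = 0.40462; Ca = 0.40462, O = 0.40462.
SiO2 (M=60.083): mol = 0.82719; Si = 0.82719, O = 1.65438.
ΣO = 2.46727; factor = 6/ΣO = 2.43184.
Si apfu = 0.82719 × 2.43184 = 2.012.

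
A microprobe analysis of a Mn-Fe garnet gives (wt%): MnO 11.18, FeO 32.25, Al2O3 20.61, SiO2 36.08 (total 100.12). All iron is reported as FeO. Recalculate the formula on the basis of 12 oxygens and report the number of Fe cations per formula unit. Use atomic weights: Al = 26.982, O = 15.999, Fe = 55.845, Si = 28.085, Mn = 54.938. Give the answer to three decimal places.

2.232 Fe apfu

MnO: 11.18/70.937 = 0.15760 mol → 0.15760 mol Mn, 0.15760 mol O.
FeO: 32.25/71.844 = 0.44889 mol → 0.44889 mol Fe, 0.44889 mol O.
Al2O3: 20.61/101.961 = 0.20214 mol → 0.40428 mol Al, 0.60642 mol O.
SiO2: 36.08/60.083 = 0.60050 mol → 0.60050 mol Si, 1.20100 mol O.
Total oxygen = 2.41391 mol. Normalization factor = 12/2.41391 = 4.97119.
Fe per 12 O = 0.44889 × 4.97119 = 2.232.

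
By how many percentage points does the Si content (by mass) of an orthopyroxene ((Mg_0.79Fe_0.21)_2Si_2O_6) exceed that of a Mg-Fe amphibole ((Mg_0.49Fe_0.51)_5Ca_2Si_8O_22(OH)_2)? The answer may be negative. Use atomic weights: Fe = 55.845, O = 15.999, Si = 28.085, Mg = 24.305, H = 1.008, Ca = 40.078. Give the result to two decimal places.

M((Mg_0.79Fe_0.21)_2Si_2O_6) = 214.021 g/mol, so wt% Si = 56.170/214.021 × 100 = 26.25%.
M((Mg_0.49Fe_0.51)_5Ca_2Si_8O_22(OH)_2) = 892.780 g/mol, so wt% Si = 224.680/892.780 × 100 = 25.17%.
26.25 − 25.17 = 1.08 pp.

1.08 percentage points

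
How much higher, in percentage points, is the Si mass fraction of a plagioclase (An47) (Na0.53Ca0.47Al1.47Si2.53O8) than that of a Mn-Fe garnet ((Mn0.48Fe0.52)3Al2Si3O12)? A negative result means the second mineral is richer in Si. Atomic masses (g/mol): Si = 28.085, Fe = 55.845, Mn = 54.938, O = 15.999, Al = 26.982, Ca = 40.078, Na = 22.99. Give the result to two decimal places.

9.37 percentage points

M(Na0.53Ca0.47Al1.47Si2.53O8) = 269.732 g/mol, so wt% Si = 71.055/269.732 × 100 = 26.34%.
M((Mn0.48Fe0.52)3Al2Si3O12) = 496.436 g/mol, so wt% Si = 84.255/496.436 × 100 = 16.97%.
26.34 − 16.97 = 9.37 pp.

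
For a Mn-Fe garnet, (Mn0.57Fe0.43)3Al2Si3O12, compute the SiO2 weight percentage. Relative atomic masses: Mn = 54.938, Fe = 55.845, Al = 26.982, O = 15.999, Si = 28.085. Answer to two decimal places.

M((Mn0.57Fe0.43)3Al2Si3O12) = 496.191 g/mol; M(SiO2) = 60.083 g/mol.
Moles SiO2 per formula unit = 3 Si ÷ 1 = 3.0000.
SiO2 fraction = (3.0000 × 60.083) / 496.191 = 180.249/496.191 = 0.3633.

36.33 wt%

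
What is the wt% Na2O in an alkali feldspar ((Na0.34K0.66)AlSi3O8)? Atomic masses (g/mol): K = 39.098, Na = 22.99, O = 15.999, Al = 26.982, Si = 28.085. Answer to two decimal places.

Molar mass of (Na0.34K0.66)AlSi3O8 = 0.34*22.99 + 0.66*39.098 + 1*26.982 + 3*28.085 + 8*15.999 = 272.850 g/mol.
Each formula unit contains 0.34 Na, equivalent to 0.34/2 = 0.1700 mol Na2O.
M(Na2O) = 2×22.99 + 1×15.999 = 61.979 g/mol.
Mass of Na2O per formula unit = 0.1700 × 61.979 = 10.536 g.
Na2O wt% = 10.536 / 272.850 × 100 = 3.86%.

3.86 wt%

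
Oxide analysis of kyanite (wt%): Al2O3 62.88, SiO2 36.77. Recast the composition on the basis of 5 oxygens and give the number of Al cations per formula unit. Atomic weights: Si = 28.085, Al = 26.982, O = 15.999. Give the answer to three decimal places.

62.88 wt% Al2O3 ÷ 101.961 g/mol = 0.61671 mol, giving 1.23342 Al and 1.85013 O.
36.77 wt% SiO2 ÷ 60.083 g/mol = 0.61199 mol, giving 0.61199 Si and 1.22398 O.
Oxygen sums to 3.07411; scaling by 5/3.07411 = 1.62649 puts the formula on 5 O.
Al: 1.23342 × 1.62649 = 2.006 atoms per formula unit.

2.006 Al apfu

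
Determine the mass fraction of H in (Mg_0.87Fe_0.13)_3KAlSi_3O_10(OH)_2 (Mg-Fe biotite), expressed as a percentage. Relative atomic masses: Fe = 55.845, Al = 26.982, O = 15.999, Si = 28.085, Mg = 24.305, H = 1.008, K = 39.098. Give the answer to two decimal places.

0.47 weight percent

Formula mass = 2.61×24.305 + 0.39×55.845 + 1×39.098 + 1×26.982 + 3×28.085 + 12×15.999 + 2×1.008 = 429.555 g/mol, of which 2.016 g is H.
So H makes up 2.016/429.555 = 0.0047 of the mass, i.e. 0.47%.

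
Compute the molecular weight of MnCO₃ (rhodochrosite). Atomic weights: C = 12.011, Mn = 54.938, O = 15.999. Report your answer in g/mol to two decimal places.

114.95 g/mol

M = 1×54.938 + 1×12.011 + 3×15.999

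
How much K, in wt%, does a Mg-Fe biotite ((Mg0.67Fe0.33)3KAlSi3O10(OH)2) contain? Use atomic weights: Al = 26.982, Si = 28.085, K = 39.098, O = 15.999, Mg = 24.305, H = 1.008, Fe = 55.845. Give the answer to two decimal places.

Formula mass = 2.01×24.305 + 0.99×55.845 + 1×39.098 + 1×26.982 + 3×28.085 + 12×15.999 + 2×1.008 = 448.479 g/mol, of which 39.098 g is K.
So K makes up 39.098/448.479 = 0.0872 of the mass, i.e. 8.72%.

8.72 wt%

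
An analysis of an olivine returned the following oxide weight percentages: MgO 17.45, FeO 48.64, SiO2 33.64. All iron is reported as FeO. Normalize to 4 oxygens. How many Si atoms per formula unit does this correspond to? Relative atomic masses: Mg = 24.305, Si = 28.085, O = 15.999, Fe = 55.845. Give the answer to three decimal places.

1.004 Si apfu

17.45 wt% MgO ÷ 40.304 g/mol = 0.43296 mol, giving 0.43296 Mg and 0.43296 O.
48.64 wt% FeO ÷ 71.844 g/mol = 0.67702 mol, giving 0.67702 Fe and 0.67702 O.
33.64 wt% SiO2 ÷ 60.083 g/mol = 0.55989 mol, giving 0.55989 Si and 1.11978 O.
Oxygen sums to 2.22976; scaling by 4/2.22976 = 1.79392 puts the formula on 4 O.
Si: 0.55989 × 1.79392 = 1.004 atoms per formula unit.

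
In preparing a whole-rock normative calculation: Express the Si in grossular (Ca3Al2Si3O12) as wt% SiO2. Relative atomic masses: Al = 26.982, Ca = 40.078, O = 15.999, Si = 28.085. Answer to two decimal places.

Formula mass = 450.441 g/mol.
3 Si → 3.0000 mol SiO2 per formula unit; M(SiO2) = 60.083, so SiO2 mass = 180.249 g.
180.249/450.441 × 100 = 40.02 wt%.

40.02 wt%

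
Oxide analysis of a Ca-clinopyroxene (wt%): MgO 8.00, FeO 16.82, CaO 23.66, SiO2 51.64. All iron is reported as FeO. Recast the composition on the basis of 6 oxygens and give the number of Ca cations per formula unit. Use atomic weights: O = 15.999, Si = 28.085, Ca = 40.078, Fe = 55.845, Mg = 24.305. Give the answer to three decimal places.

MgO: 8.00/40.304 = 0.19849 mol → 0.19849 mol Mg, 0.19849 mol O.
FeO: 16.82/71.844 = 0.23412 mol → 0.23412 mol Fe, 0.23412 mol O.
CaO: 23.66/56.077 = 0.42192 mol → 0.42192 mol Ca, 0.42192 mol O.
SiO2: 51.64/60.083 = 0.85948 mol → 0.85948 mol Si, 1.71896 mol O.
Total oxygen = 2.57349 mol. Normalization factor = 6/2.57349 = 2.33146.
Ca per 6 O = 0.42192 × 2.33146 = 0.984.

0.984 Ca apfu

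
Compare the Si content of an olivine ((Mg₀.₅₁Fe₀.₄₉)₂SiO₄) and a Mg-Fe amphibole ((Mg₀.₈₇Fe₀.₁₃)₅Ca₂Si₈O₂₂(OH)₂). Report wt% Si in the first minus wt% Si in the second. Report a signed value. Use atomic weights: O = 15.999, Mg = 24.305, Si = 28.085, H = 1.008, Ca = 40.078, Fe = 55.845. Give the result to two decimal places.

-10.61 percentage points

First mineral: 28.085 g Si in 171.600 g formula = 16.37 wt% Si.
Second mineral: 224.680 g Si in 832.854 g formula = 26.98 wt% Si.
16.37% − 26.98% gives a difference of -10.61 percentage points.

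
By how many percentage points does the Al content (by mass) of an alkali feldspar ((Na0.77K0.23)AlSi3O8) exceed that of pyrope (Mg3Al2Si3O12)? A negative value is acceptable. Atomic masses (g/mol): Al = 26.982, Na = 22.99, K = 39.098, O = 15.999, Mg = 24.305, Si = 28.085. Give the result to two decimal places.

M((Na0.77K0.23)AlSi3O8) = 265.924 g/mol, so wt% Al = 26.982/265.924 × 100 = 10.15%.
M(Mg3Al2Si3O12) = 403.122 g/mol, so wt% Al = 53.964/403.122 × 100 = 13.39%.
10.15 − 13.39 = -3.24 pp.

-3.24 percentage points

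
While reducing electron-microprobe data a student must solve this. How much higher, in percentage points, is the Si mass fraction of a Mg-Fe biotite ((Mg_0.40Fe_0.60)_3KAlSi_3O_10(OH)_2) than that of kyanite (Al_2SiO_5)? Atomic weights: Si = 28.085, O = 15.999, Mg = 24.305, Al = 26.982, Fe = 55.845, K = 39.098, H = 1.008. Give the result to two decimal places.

0.44 percentage points

Si in (Mg_0.40Fe_0.60)_3KAlSi_3O_10(OH)_2: molar mass 474.026 g/mol; 3×28.085 = 84.255 g → 17.77 wt%.
Si in Al_2SiO_5: molar mass 162.044 g/mol; 1×28.085 = 28.085 g → 17.33 wt%.
Difference = 17.77 − 17.33 = 0.44 percentage points.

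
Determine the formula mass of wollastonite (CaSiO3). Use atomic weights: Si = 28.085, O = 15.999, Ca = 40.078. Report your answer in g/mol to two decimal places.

116.16 g/mol

Ca: 1 × 40.078 = 40.0780
Si: 1 × 28.085 = 28.0850
O: 3 × 15.999 = 47.9970
Summing the contributions gives the formula mass.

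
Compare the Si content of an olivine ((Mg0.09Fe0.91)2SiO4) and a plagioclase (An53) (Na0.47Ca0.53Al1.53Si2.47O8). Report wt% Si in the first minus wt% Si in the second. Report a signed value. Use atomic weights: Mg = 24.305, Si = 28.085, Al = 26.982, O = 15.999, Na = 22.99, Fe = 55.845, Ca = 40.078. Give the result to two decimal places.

-11.45 percentage points

Si in (Mg0.09Fe0.91)2SiO4: molar mass 198.094 g/mol; 1×28.085 = 28.085 g → 14.18 wt%.
Si in Na0.47Ca0.53Al1.53Si2.47O8: molar mass 270.691 g/mol; 2.47×28.085 = 69.370 g → 25.63 wt%.
Difference = 14.18 − 25.63 = -11.45 percentage points.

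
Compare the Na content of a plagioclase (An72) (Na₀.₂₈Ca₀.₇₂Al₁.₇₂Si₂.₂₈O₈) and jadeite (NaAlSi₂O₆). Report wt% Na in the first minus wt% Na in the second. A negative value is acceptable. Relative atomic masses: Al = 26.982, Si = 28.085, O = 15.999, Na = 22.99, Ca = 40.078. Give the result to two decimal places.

-9.02 percentage points

First mineral: 6.437 g Na in 273.728 g formula = 2.35 wt% Na.
Second mineral: 22.990 g Na in 202.136 g formula = 11.37 wt% Na.
2.35% − 11.37% gives a difference of -9.02 percentage points.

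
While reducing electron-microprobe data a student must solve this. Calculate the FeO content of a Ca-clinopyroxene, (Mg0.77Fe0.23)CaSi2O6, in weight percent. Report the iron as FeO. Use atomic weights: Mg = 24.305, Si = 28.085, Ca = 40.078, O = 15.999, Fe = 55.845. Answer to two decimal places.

7.38 wt%

Molar mass of (Mg0.77Fe0.23)CaSi2O6 = 0.77·24.305 + 0.23·55.845 + 1·40.078 + 2·28.085 + 6·15.999 = 223.801 g/mol.
Each formula unit contains 0.23 Fe, equivalent to 0.23/1 = 0.2300 mol FeO.
M(FeO) = 1×55.845 + 1×15.999 = 71.844 g/mol.
Mass of FeO per formula unit = 0.2300 × 71.844 = 16.524 g.
FeO wt% = 16.524 / 223.801 × 100 = 7.38%.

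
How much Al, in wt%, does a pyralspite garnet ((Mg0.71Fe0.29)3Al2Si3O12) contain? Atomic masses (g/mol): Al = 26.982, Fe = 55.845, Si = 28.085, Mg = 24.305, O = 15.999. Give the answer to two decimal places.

M((Mg0.71Fe0.29)3Al2Si3O12) = 430.562 g/mol.
Al contributes 2 × 26.982 = 53.964 g per mole.
53.964/430.562 = 0.1253 → 12.53%.

12.53 wt%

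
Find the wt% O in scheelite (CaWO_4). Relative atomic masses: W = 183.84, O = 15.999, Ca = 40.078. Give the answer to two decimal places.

Molar mass of CaWO_4: 1*40.078 + 1*183.84 + 4*15.999 = 287.914 g/mol.
Mass of O per formula unit: 4 × 15.999 = 63.996 g.
Weight fraction O = 63.996 / 287.914 = 0.2223.

22.23 weight percent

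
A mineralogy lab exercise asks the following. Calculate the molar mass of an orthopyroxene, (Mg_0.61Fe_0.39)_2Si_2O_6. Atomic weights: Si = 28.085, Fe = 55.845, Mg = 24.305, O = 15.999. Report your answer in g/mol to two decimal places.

225.38 g/mol

Mg: 1.22 × 24.305 = 29.6521
Fe: 0.78 × 55.845 = 43.5591
Si: 2 × 28.085 = 56.1700
O: 6 × 15.999 = 95.9940
Summing the contributions gives the formula mass.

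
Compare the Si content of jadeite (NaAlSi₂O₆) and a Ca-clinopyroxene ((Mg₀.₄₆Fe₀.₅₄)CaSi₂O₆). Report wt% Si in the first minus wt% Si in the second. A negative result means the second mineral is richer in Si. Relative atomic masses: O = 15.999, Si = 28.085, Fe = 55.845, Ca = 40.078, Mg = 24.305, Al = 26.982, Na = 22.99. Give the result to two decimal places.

Si in NaAlSi₂O₆: molar mass 202.136 g/mol; 2×28.085 = 56.170 g → 27.79 wt%.
Si in (Mg₀.₄₆Fe₀.₅₄)CaSi₂O₆: molar mass 233.579 g/mol; 2×28.085 = 56.170 g → 24.05 wt%.
Difference = 27.79 − 24.05 = 3.74 percentage points.

3.74 percentage points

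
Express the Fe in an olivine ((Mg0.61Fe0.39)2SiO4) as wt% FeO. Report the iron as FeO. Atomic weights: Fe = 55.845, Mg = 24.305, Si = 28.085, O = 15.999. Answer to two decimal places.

33.90 wt%

Formula mass = 165.292 g/mol.
0.78 Fe → 0.7800 mol FeO per formula unit; M(FeO) = 71.844, so FeO mass = 56.038 g.
56.038/165.292 × 100 = 33.90 wt%.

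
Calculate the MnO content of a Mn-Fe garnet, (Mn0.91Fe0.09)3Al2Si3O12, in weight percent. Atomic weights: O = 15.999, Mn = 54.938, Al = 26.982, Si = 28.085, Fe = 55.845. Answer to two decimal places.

39.10 wt%

Molar mass of (Mn0.91Fe0.09)3Al2Si3O12 = 2.73*54.938 + 0.27*55.845 + 2*26.982 + 3*28.085 + 12*15.999 = 495.266 g/mol.
Each formula unit contains 2.73 Mn, equivalent to 2.73/1 = 2.7300 mol MnO.
M(MnO) = 1×54.938 + 1×15.999 = 70.937 g/mol.
Mass of MnO per formula unit = 2.7300 × 70.937 = 193.658 g.
MnO wt% = 193.658 / 495.266 × 100 = 39.10%.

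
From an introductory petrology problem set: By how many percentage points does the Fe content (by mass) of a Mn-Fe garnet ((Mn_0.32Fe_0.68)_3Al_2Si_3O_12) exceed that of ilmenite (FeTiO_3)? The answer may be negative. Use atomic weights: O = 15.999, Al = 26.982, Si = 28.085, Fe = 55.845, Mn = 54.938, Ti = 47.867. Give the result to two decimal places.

-13.88 percentage points

Fe in (Mn_0.32Fe_0.68)_3Al_2Si_3O_12: molar mass 496.871 g/mol; 2.04×55.845 = 113.924 g → 22.93 wt%.
Fe in FeTiO_3: molar mass 151.709 g/mol; 1×55.845 = 55.845 g → 36.81 wt%.
Difference = 22.93 − 36.81 = -13.88 percentage points.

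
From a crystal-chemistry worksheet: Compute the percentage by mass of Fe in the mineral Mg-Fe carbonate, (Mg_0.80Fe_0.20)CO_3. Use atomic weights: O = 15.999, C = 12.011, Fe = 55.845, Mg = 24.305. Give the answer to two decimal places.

12.32 wt%

M((Mg_0.80Fe_0.20)CO_3) = 90.621 g/mol.
Fe contributes 0.20 × 55.845 = 11.169 g per mole.
11.169/90.621 = 0.1232 → 12.32%.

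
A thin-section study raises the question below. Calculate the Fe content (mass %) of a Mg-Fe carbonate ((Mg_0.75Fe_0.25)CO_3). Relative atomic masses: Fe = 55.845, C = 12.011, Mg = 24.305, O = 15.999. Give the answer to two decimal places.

M((Mg_0.75Fe_0.25)CO_3) = 92.198 g/mol.
Fe contributes 0.25 × 55.845 = 13.961 g per mole.
13.961/92.198 = 0.1514 → 15.14%.

15.14 mass %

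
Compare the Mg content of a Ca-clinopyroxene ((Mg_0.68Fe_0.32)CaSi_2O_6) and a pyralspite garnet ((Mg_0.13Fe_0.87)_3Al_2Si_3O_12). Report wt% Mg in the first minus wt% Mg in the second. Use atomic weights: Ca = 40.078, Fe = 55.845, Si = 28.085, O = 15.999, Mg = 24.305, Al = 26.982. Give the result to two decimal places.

First mineral: 16.527 g Mg in 226.640 g formula = 7.29 wt% Mg.
Second mineral: 9.479 g Mg in 485.441 g formula = 1.95 wt% Mg.
7.29% − 1.95% gives a difference of 5.34 percentage points.

5.34 percentage points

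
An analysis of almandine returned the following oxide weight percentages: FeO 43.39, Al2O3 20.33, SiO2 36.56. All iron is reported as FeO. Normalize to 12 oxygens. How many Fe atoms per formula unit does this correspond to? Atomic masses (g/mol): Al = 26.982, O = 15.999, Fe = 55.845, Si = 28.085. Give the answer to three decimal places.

43.39 wt% FeO ÷ 71.844 g/mol = 0.60395 mol, giving 0.60395 Fe and 0.60395 O.
20.33 wt% Al2O3 ÷ 101.961 g/mol = 0.19939 mol, giving 0.39878 Al and 0.59817 O.
36.56 wt% SiO2 ÷ 60.083 g/mol = 0.60849 mol, giving 0.60849 Si and 1.21698 O.
Oxygen sums to 2.41910; scaling by 12/2.41910 = 4.96052 puts the formula on 12 O.
Fe: 0.60395 × 4.96052 = 2.996 atoms per formula unit.

2.996 Fe apfu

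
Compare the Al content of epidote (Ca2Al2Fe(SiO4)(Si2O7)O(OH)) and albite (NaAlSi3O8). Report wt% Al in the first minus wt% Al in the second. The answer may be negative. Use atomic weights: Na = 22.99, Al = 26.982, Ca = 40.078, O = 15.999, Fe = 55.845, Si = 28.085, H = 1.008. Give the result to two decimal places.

0.88 percentage points

First mineral: 53.964 g Al in 483.215 g formula = 11.17 wt% Al.
Second mineral: 26.982 g Al in 262.219 g formula = 10.29 wt% Al.
11.17% − 10.29% gives a difference of 0.88 percentage points.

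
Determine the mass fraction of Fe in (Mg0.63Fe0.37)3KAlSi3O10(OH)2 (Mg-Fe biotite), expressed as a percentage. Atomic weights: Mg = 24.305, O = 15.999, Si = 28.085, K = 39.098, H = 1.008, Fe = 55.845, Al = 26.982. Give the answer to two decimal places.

M((Mg0.63Fe0.37)3KAlSi3O10(OH)2) = 452.263 g/mol.
Fe contributes 1.11 × 55.845 = 61.988 g per mole.
61.988/452.263 = 0.1371 → 13.71%.

13.71 mass %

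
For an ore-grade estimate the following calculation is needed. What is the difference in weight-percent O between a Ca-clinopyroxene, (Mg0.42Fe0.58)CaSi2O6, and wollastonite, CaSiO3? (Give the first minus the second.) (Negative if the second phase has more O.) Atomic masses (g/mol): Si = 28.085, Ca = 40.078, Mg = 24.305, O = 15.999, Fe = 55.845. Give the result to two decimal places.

O in (Mg0.42Fe0.58)CaSi2O6: molar mass 234.840 g/mol; 6×15.999 = 95.994 g → 40.88 wt%.
O in CaSiO3: molar mass 116.160 g/mol; 3×15.999 = 47.997 g → 41.32 wt%.
Difference = 40.88 − 41.32 = -0.44 percentage points.

-0.44 percentage points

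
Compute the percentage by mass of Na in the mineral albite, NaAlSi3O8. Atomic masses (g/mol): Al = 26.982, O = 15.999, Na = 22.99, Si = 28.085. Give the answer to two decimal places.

8.77 weight percent

Formula mass = 1×22.99 + 1×26.982 + 3×28.085 + 8×15.999 = 262.219 g/mol, of which 22.990 g is Na.
So Na makes up 22.990/262.219 = 0.0877 of the mass, i.e. 8.77%.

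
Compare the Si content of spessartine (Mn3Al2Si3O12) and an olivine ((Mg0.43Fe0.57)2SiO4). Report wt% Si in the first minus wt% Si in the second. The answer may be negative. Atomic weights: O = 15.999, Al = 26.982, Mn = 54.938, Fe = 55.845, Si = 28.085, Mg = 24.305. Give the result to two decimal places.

M(Mn3Al2Si3O12) = 495.021 g/mol, so wt% Si = 84.255/495.021 × 100 = 17.02%.
M((Mg0.43Fe0.57)2SiO4) = 176.647 g/mol, so wt% Si = 28.085/176.647 × 100 = 15.90%.
17.02 − 15.90 = 1.12 pp.

1.12 percentage points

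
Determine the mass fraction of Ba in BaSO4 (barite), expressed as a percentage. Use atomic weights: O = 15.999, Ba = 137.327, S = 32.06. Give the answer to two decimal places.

Formula mass = 1·137.327 + 1·32.06 + 4·15.999 = 233.383 g/mol, of which 137.327 g is Ba.
So Ba makes up 137.327/233.383 = 0.5884 of the mass, i.e. 58.84%.

58.84 mass %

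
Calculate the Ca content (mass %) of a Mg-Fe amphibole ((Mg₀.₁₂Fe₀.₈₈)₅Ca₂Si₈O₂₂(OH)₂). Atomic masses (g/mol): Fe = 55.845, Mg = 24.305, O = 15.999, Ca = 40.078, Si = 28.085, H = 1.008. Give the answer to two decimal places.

8.43 mass %

M((Mg₀.₁₂Fe₀.₈₈)₅Ca₂Si₈O₂₂(OH)₂) = 951.129 g/mol.
Ca contributes 2 × 40.078 = 80.156 g per mole.
80.156/951.129 = 0.0843 → 8.43%.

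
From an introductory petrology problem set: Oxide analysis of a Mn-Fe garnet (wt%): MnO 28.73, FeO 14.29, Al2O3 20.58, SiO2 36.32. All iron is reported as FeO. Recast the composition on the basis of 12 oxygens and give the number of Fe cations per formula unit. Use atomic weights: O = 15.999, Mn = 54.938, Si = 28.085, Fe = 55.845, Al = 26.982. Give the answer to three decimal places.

0.987 Fe apfu

MnO (M=70.937): mol = 0.40501; Mn = 0.40501, O = 0.40501.
FeO (M=71.844): mol = 0.19890; Fe = 0.19890, O = 0.19890.
Al2O3 (M=101.961): mol = 0.20184; Al = 0.40368, O = 0.60552.
SiO2 (M=60.083): mol = 0.60450; Si = 0.60450, O = 1.20900.
ΣO = 2.41843; factor = 12/ΣO = 4.96190.
Fe apfu = 0.19890 × 4.96190 = 0.987.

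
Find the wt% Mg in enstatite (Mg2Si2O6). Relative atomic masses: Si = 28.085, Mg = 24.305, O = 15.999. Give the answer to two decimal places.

M(Mg2Si2O6) = 200.774 g/mol.
Mg contributes 2 × 24.305 = 48.610 g per mole.
48.610/200.774 = 0.2421 → 24.21%.

24.21 wt%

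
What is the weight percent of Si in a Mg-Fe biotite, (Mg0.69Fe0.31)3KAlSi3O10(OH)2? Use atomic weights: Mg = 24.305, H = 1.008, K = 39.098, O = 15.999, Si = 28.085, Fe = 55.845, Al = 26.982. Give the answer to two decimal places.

Molar mass of (Mg0.69Fe0.31)3KAlSi3O10(OH)2: 2.07×24.305 + 0.93×55.845 + 1×39.098 + 1×26.982 + 3×28.085 + 12×15.999 + 2×1.008 = 446.586 g/mol.
Mass of Si per formula unit: 3 × 28.085 = 84.255 g.
Weight fraction Si = 84.255 / 446.586 = 0.1887.

18.87 wt%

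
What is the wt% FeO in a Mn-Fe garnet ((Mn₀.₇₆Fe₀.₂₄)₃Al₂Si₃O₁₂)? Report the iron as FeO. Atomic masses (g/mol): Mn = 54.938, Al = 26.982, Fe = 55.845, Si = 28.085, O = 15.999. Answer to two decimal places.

10.44 wt%

Formula mass = 495.674 g/mol.
0.72 Fe → 0.7200 mol FeO per formula unit; M(FeO) = 71.844, so FeO mass = 51.728 g.
51.728/495.674 × 100 = 10.44 wt%.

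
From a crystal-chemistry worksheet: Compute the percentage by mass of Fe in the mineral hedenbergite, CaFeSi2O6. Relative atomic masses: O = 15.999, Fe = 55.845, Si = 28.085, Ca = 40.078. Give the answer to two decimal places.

Formula mass = 1*40.078 + 1*55.845 + 2*28.085 + 6*15.999 = 248.087 g/mol, of which 55.845 g is Fe.
So Fe makes up 55.845/248.087 = 0.2251 of the mass, i.e. 22.51%.

22.51 mass %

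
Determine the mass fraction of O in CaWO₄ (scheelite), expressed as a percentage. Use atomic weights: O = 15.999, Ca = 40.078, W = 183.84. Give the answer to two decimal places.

Formula mass = 1×40.078 + 1×183.84 + 4×15.999 = 287.914 g/mol, of which 63.996 g is O.
So O makes up 63.996/287.914 = 0.2223 of the mass, i.e. 22.23%.

22.23 mass %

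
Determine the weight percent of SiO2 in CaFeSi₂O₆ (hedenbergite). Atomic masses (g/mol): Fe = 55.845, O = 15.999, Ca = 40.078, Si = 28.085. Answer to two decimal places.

Formula mass = 248.087 g/mol.
2 Si → 2.0000 mol SiO2 per formula unit; M(SiO2) = 60.083, so SiO2 mass = 120.166 g.
120.166/248.087 × 100 = 48.44 wt%.

48.44 wt%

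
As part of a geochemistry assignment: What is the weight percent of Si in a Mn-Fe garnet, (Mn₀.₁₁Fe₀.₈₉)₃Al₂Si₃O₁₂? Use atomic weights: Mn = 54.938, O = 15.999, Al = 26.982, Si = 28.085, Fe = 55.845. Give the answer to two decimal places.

Formula mass = 0.33×54.938 + 2.67×55.845 + 2×26.982 + 3×28.085 + 12×15.999 = 497.443 g/mol, of which 84.255 g is Si.
So Si makes up 84.255/497.443 = 0.1694 of the mass, i.e. 16.94%.

16.94 weight percent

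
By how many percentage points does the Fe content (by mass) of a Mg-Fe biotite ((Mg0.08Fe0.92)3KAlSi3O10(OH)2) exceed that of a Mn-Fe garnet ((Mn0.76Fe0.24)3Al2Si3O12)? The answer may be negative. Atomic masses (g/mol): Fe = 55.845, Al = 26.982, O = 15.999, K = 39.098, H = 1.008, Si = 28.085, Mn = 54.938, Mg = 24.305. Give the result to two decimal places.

22.45 percentage points

Fe in (Mg0.08Fe0.92)3KAlSi3O10(OH)2: molar mass 504.304 g/mol; 2.76×55.845 = 154.132 g → 30.56 wt%.
Fe in (Mn0.76Fe0.24)3Al2Si3O12: molar mass 495.674 g/mol; 0.72×55.845 = 40.208 g → 8.11 wt%.
Difference = 30.56 − 8.11 = 22.45 percentage points.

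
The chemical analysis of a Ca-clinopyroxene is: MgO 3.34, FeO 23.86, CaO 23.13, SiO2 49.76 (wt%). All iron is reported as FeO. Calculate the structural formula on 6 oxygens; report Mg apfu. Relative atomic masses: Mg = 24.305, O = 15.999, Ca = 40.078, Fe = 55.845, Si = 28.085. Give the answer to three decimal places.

0.200 Mg apfu

MgO (M=40.304): mol = 0.08287; Mg = 0.08287, O = 0.08287.
FeO (M=71.844): mol = 0.33211; Fe = 0.33211, O = 0.33211.
CaO (M=56.077): mol = 0.41247; Ca = 0.41247, O = 0.41247.
SiO2 (M=60.083): mol = 0.82819; Si = 0.82819, O = 1.65638.
ΣO = 2.48383; factor = 6/ΣO = 2.41562.
Mg apfu = 0.08287 × 2.41562 = 0.200.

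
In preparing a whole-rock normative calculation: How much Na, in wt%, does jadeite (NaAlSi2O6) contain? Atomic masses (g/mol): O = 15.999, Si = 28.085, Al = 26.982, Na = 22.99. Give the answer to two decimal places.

11.37 wt%

Molar mass of NaAlSi2O6: 1*22.99 + 1*26.982 + 2*28.085 + 6*15.999 = 202.136 g/mol.
Mass of Na per formula unit: 1 × 22.99 = 22.990 g.
Weight fraction Na = 22.990 / 202.136 = 0.1137.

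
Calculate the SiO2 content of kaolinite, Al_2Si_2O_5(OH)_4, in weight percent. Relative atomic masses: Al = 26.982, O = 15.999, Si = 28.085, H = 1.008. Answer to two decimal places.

46.55 wt%

Molar mass of Al_2Si_2O_5(OH)_4 = 2×26.982 + 2×28.085 + 9×15.999 + 4×1.008 = 258.157 g/mol.
Each formula unit contains 2 Si, equivalent to 2/1 = 2.0000 mol SiO2.
M(SiO2) = 1×28.085 + 2×15.999 = 60.083 g/mol.
Mass of SiO2 per formula unit = 2.0000 × 60.083 = 120.166 g.
SiO2 wt% = 120.166 / 258.157 × 100 = 46.55%.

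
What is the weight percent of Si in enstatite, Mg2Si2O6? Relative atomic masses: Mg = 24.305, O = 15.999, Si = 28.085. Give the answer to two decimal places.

27.98 weight percent

Formula mass = 2×24.305 + 2×28.085 + 6×15.999 = 200.774 g/mol, of which 56.170 g is Si.
So Si makes up 56.170/200.774 = 0.2798 of the mass, i.e. 27.98%.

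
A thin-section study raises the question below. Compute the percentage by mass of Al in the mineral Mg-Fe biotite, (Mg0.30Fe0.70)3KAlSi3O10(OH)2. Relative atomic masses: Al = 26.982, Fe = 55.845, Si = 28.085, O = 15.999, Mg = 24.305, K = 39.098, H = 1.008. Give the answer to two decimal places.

5.58 wt%

Formula mass = 0.90*24.305 + 2.10*55.845 + 1*39.098 + 1*26.982 + 3*28.085 + 12*15.999 + 2*1.008 = 483.488 g/mol, of which 26.982 g is Al.
So Al makes up 26.982/483.488 = 0.0558 of the mass, i.e. 5.58%.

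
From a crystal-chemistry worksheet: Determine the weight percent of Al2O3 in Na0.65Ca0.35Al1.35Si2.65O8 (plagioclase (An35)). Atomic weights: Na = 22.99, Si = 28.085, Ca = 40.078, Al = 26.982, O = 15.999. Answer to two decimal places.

25.70 wt%

Formula mass = 267.814 g/mol.
1.35 Al → 0.6750 mol Al2O3 per formula unit; M(Al2O3) = 101.961, so Al2O3 mass = 68.824 g.
68.824/267.814 × 100 = 25.70 wt%.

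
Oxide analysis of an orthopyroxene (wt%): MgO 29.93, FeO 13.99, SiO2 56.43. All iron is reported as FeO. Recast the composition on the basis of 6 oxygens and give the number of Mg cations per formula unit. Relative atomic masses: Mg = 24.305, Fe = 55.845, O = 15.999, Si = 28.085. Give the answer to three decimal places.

29.93 wt% MgO ÷ 40.304 g/mol = 0.74261 mol, giving 0.74261 Mg and 0.74261 O.
13.99 wt% FeO ÷ 71.844 g/mol = 0.19473 mol, giving 0.19473 Fe and 0.19473 O.
56.43 wt% SiO2 ÷ 60.083 g/mol = 0.93920 mol, giving 0.93920 Si and 1.87840 O.
Oxygen sums to 2.81574; scaling by 6/2.81574 = 2.13088 puts the formula on 6 O.
Mg: 0.74261 × 2.13088 = 1.582 atoms per formula unit.

1.582 Mg apfu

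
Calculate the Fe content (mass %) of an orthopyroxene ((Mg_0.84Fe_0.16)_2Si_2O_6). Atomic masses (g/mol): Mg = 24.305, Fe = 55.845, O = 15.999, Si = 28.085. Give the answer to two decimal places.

M((Mg_0.84Fe_0.16)_2Si_2O_6) = 210.867 g/mol.
Fe contributes 0.32 × 55.845 = 17.870 g per mole.
17.870/210.867 = 0.0847 → 8.47%.

8.47 mass %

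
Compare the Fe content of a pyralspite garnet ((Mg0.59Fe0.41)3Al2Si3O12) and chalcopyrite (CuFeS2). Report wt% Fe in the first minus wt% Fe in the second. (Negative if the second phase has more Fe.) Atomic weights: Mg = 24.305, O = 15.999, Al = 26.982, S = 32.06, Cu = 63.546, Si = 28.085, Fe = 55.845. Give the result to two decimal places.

-14.89 percentage points

M((Mg0.59Fe0.41)3Al2Si3O12) = 441.916 g/mol, so wt% Fe = 68.689/441.916 × 100 = 15.54%.
M(CuFeS2) = 183.511 g/mol, so wt% Fe = 55.845/183.511 × 100 = 30.43%.
15.54 − 30.43 = -14.89 pp.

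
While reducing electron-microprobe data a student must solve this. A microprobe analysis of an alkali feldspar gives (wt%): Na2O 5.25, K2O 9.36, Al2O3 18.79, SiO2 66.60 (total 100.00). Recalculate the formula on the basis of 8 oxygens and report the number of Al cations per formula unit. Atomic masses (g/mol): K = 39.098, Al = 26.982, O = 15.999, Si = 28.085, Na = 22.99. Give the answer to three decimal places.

0.998 Al apfu

Na2O (M=61.979): mol = 0.08471; Na = 0.16942, O = 0.08471.
K2O (M=94.195): mol = 0.09937; K = 0.19874, O = 0.09937.
Al2O3 (M=101.961): mol = 0.18429; Al = 0.36858, O = 0.55287.
SiO2 (M=60.083): mol = 1.10847; Si = 1.10847, O = 2.21694.
ΣO = 2.95389; factor = 8/ΣO = 2.70829.
Al apfu = 0.36858 × 2.70829 = 0.998.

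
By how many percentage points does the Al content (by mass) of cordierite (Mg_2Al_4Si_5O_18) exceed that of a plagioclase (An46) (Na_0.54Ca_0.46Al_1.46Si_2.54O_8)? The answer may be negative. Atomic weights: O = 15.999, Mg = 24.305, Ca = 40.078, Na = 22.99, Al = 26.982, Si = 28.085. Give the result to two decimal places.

3.84 percentage points

First mineral: 107.928 g Al in 584.945 g formula = 18.45 wt% Al.
Second mineral: 39.394 g Al in 269.572 g formula = 14.61 wt% Al.
18.45% − 14.61% gives a difference of 3.84 percentage points.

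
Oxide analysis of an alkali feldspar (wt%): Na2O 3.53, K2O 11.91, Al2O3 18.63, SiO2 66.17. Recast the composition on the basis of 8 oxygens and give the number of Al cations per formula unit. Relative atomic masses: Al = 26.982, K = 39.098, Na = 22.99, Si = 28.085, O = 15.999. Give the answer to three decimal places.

Na2O: 3.53/61.979 = 0.05695 mol → 0.11390 mol Na, 0.05695 mol O.
K2O: 11.91/94.195 = 0.12644 mol → 0.25288 mol K, 0.12644 mol O.
Al2O3: 18.63/101.961 = 0.18272 mol → 0.36544 mol Al, 0.54816 mol O.
SiO2: 66.17/60.083 = 1.10131 mol → 1.10131 mol Si, 2.20262 mol O.
Total oxygen = 2.93417 mol. Normalization factor = 8/2.93417 = 2.72650.
Al per 8 O = 0.36544 × 2.72650 = 0.996.

0.996 Al apfu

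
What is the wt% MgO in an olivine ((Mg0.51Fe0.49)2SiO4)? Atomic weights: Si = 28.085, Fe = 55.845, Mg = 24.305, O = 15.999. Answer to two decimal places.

Formula mass = 171.600 g/mol.
1.02 Mg → 1.0200 mol MgO per formula unit; M(MgO) = 40.304, so MgO mass = 41.110 g.
41.110/171.600 × 100 = 23.96 wt%.

23.96 wt%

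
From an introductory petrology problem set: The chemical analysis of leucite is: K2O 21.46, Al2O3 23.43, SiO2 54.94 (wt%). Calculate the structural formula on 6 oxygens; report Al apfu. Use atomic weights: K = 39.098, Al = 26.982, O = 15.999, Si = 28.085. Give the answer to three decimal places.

1.004 Al apfu

K2O (M=94.195): mol = 0.22783; K = 0.45566, O = 0.22783.
Al2O3 (M=101.961): mol = 0.22979; Al = 0.45958, O = 0.68937.
SiO2 (M=60.083): mol = 0.91440; Si = 0.91440, O = 1.82880.
ΣO = 2.74600; factor = 6/ΣO = 2.18500.
Al apfu = 0.45958 × 2.18500 = 1.004.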